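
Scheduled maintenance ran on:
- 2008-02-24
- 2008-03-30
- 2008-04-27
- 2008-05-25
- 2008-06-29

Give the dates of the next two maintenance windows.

Every date is a Sunday; gaps 35, 28, 28, 35 days.
Each is the last Sunday of its month (at least one falls on the 29th or later, ruling out '4th Sunday').
Last Sunday of July 2008: 2008-07-27.
August 2008 ends with Sunday 2008-08-31.

2008-07-27, 2008-08-31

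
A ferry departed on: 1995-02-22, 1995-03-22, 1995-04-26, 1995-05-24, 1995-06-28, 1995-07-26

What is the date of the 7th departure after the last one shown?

All dates are Wednesdays, 28, 35, 28, 35, 28 days apart.
Specifically, the 4th Wednesday of each month.
August 1995 — 4th Wednesday is 1995-08-23.
4th Wednesday of September 1995: 1995-09-27.
4th Wednesday of October 1995: 1995-10-25.
November 1995 — 4th Wednesday is 1995-11-22.
December 1995 — 4th Wednesday is 1995-12-27.
January 1996 — 4th Wednesday is 1996-01-24.
February 1996 — 4th Wednesday is 1996-02-28.

1996-02-28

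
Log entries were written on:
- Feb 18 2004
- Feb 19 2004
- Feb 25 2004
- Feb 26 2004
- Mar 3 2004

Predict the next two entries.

Mar 4 2004, Mar 10 2004

Every event lands on a Wednesday or Thursday (gaps cycle 1, 6, 1, 6).
So the schedule is: every Wednesday and Thursday.
The following Thursday is Mar 4 2004.
Next Wednesday: Mar 10 2004.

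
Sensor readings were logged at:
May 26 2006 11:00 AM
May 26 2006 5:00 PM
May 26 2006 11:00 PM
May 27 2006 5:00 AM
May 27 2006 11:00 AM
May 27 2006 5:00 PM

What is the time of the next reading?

The interval is a steady 6 hours (6, 6, 6, 6, 6).
May 27 2006 5:00 PM + 6 h = May 27 2006 11:00 PM.

May 27 2006 11:00 PM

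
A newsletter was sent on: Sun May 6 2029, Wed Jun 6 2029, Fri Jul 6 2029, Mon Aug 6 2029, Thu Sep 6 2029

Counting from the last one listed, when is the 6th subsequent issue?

Each date is the 6th; the gaps (31, 30, 31, 31) track the month lengths.
The rule is the 6th of each month.
October 2029: Sat Oct 6 2029.
Next: November 2029 → Tue Nov 6 2029.
December 2029: Thu Dec 6 2029.
Next: January 2030 → Sun Jan 6 2030.
February 2030: Wed Feb 6 2030.
March 2030: Wed Mar 6 2030.

Wed Mar 6 2030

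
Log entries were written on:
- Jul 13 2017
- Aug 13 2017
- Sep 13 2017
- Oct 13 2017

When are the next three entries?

Gaps: 31, 31, 30 days — not constant. Every event is on the 13th of the month.
Pattern: the 13th of each month.
November 2017: Nov 13 2017.
Next: December 2017 → Dec 13 2017.
January 2018: Jan 13 2018.

Nov 13 2017, Dec 13 2017, Jan 13 2018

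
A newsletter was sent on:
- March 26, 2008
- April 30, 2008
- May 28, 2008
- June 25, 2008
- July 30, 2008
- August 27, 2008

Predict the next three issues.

These are Wednesdays with 35, 28, 28, 35, 28-day gaps.
Each is the final Wednesday of its month — April 30, 2008 is past the 28th, so '4th Wednesday' doesn't fit.
Last Wednesday of September 2008: September 24, 2008.
October 2008 ends with Wednesday October 29, 2008.
November 2008 ends with Wednesday November 26, 2008.

September 24, 2008; October 29, 2008; November 26, 2008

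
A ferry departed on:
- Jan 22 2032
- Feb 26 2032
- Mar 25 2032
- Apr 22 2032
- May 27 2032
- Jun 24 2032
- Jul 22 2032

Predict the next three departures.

These are Thursdays at 28- or 35-day spacing (35, 28, 28, 35, 28, 28).
The pattern: 4th Thursday of the month.
August 2032 — 4th Thursday is Aug 26 2032.
September 2032 — 4th Thursday is Sep 23 2032.
4th Thursday of October 2032: Oct 28 2032.

Aug 26 2032, Sep 23 2032, Oct 28 2032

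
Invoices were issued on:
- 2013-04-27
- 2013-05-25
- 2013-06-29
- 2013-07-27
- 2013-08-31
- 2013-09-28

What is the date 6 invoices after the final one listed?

2014-03-29

Every date is a Saturday; gaps 28, 35, 28, 35, 28 days.
Each is the last Saturday of its month (at least one falls on the 29th or later, ruling out '4th Saturday').
Last Saturday of October 2013: 2013-10-26.
November 2013 ends with Saturday 2013-11-30.
December 2013 ends with Saturday 2013-12-28.
January 2014 ends with Saturday 2014-01-25.
February 2014 ends with Saturday 2014-02-22.
Last Saturday of March 2014: 2014-03-29.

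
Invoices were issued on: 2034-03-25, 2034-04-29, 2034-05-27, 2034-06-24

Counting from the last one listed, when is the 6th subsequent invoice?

2034-12-30

All Saturdays; the gaps (35, 28, 28) vary with month length.
This is the last Saturday of each month.
Last Saturday of July 2034: 2034-07-29.
August 2034 ends with Saturday 2034-08-26.
September 2034 ends with Saturday 2034-09-30.
October 2034 ends with Saturday 2034-10-28.
November 2034 ends with Saturday 2034-11-25.
Last Saturday of December 2034: 2034-12-30.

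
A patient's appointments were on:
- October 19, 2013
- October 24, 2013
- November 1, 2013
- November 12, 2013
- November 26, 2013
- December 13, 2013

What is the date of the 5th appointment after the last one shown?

April 22, 2014

Gaps: 5, 8, 11, 14, 17 days — each gap is 3 larger than the previous one.
Next gap: 20 days. December 13, 2013 + 20 days = January 2, 2014.
Next gap: 23 days. January 2, 2014 + 23 days = January 25, 2014.
Next gap: 26 days. January 25, 2014 + 26 days = February 20, 2014.
Next gap: 29 days. February 20, 2014 + 29 days = March 21, 2014.
Next gap: 32 days. March 21, 2014 + 32 days = April 22, 2014.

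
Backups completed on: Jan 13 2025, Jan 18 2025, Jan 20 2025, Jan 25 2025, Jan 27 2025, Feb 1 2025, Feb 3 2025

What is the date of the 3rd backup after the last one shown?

Gaps: 5, 2, 5, 2, 5, 2 days — not constant, but cyclic with period 2.
The events fall on every Monday and Saturday.
Next Saturday: Feb 8 2025.
Next Monday: Feb 10 2025.
The following Saturday is Feb 15 2025.

Feb 15 2025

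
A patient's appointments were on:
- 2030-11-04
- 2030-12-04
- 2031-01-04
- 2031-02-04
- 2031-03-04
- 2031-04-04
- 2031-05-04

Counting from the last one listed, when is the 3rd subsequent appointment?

2031-08-04

The day-of-month is always 4 (30, 31, 31, 28, 31, 30 days between events).
So this recurs on the 4th of each month.
June 2031: 2031-06-04.
Next: July 2031 → 2031-07-04.
August 2031: 2031-08-04.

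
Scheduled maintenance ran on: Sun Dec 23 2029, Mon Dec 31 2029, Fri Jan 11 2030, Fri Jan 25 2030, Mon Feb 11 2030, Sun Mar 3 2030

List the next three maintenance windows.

The spacing grows by 3 each time: 8, 11, 14, 17, 20 days.
Next gap: 23 days. Sun Mar 3 2030 + 23 days = Tue Mar 26 2030.
Next gap: 26 days. Tue Mar 26 2030 + 26 days = Sun Apr 21 2030.
Next gap: 29 days. Sun Apr 21 2030 + 29 days = Mon May 20 2030.

Tue Mar 26 2030, Sun Apr 21 2030, Mon May 20 2030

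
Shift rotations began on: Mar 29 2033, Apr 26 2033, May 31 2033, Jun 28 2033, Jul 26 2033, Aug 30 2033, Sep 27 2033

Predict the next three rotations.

Oct 25 2033, Nov 29 2033, Dec 27 2033

All Tuesdays; the gaps (28, 35, 28, 28, 35, 28) vary with month length.
This is the last Tuesday of each month.
Last Tuesday of October 2033: Oct 25 2033.
November 2033 ends with Tuesday Nov 29 2033.
December 2033 ends with Tuesday Dec 27 2033.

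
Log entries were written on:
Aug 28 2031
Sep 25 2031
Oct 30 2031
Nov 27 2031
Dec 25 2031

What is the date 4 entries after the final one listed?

Apr 29 2032

All Thursdays; the gaps (28, 35, 28, 28) vary with month length.
This is the last Thursday of each month.
January 2032 ends with Thursday Jan 29 2032.
February 2032 ends with Thursday Feb 26 2032.
March 2032 ends with Thursday Mar 25 2032.
Last Thursday of April 2032: Apr 29 2032.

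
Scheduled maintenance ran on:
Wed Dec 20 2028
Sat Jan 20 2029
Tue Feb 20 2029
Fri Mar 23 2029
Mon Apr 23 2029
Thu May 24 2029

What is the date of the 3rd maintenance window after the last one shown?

Sat Aug 25 2029

Gaps between consecutive events: 31, 31, 31, 31, 31 days — a constant 31-day interval.
Thu May 24 2029 + 31 days = Sun Jun 24 2029.
Sun Jun 24 2029 + 31 days = Wed Jul 25 2029.
Wed Jul 25 2029 + 31 days = Sat Aug 25 2029.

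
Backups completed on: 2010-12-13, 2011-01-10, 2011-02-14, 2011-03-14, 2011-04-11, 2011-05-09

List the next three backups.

All dates are Mondays, 28, 35, 28, 28, 28 days apart.
Specifically, the 2nd Monday of each month.
June 2011 — 2nd Monday is 2011-06-13.
2nd Monday of July 2011: 2011-07-11.
2nd Monday of August 2011: 2011-08-08.

2011-06-13, 2011-07-11, 2011-08-08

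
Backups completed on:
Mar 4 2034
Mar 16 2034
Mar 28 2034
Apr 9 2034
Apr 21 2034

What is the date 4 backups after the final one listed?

Gaps between consecutive events: 12, 12, 12, 12 days — a constant 12-day interval.
Apr 21 2034 + 12 days = May 3 2034.
May 3 2034 + 12 days = May 15 2034.
May 15 2034 + 12 days = May 27 2034.
May 27 2034 + 12 days = Jun 8 2034.

Jun 8 2034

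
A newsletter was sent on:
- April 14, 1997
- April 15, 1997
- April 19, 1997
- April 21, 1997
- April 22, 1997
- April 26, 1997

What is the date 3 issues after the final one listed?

May 3, 1997

The gap pattern 1, 4, 2, 1, 4 repeats every 3 events.
These are the Mondays, Tuesdays and Saturdays of each week.
Next Monday: April 28, 1997.
The following Tuesday is April 29, 1997.
Next Saturday: May 3, 1997.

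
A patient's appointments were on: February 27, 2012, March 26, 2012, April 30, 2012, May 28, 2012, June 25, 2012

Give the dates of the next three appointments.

July 30, 2012; August 27, 2012; September 24, 2012

These are Mondays with 28, 35, 28, 28-day gaps.
Each is the final Monday of its month — April 30, 2012 is past the 28th, so '4th Monday' doesn't fit.
July 2012 ends with Monday July 30, 2012.
August 2012 ends with Monday August 27, 2012.
Last Monday of September 2012: September 24, 2012.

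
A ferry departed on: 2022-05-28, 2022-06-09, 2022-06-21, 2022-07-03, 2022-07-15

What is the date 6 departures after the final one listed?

2022-09-25

The spacing is 12, 12, 12, 12 days — always 12 days.
2022-07-15 + 12 days = 2022-07-27.
2022-07-27 + 12 days = 2022-08-08.
2022-08-08 + 12 days = 2022-08-20.
2022-08-20 + 12 days = 2022-09-01.
2022-09-01 + 12 days = 2022-09-13.
2022-09-13 + 12 days = 2022-09-25.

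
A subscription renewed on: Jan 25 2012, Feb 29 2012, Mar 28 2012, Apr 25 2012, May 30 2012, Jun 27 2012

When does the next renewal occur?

These are Wednesdays with 35, 28, 28, 35, 28-day gaps.
Each is the final Wednesday of its month — Feb 29 2012 is past the 28th, so '4th Wednesday' doesn't fit.
July 2012 ends with Wednesday Jul 25 2012.

Jul 25 2012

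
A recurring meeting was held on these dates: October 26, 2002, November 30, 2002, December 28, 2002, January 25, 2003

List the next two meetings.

Every date is a Saturday; gaps 35, 28, 28 days.
Each is the last Saturday of its month (at least one falls on the 29th or later, ruling out '4th Saturday').
Last Saturday of February 2003: February 22, 2003.
March 2003 ends with Saturday March 29, 2003.

February 22, 2003; March 29, 2003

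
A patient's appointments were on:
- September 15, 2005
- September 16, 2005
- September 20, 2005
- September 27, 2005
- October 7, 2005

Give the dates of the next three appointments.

October 20, 2005; November 5, 2005; November 24, 2005

The spacing grows by 3 each time: 1, 4, 7, 10 days.
Next gap: 13 days. October 7, 2005 + 13 days = October 20, 2005.
Next gap: 16 days. October 20, 2005 + 16 days = November 5, 2005.
Next gap: 19 days. November 5, 2005 + 19 days = November 24, 2005.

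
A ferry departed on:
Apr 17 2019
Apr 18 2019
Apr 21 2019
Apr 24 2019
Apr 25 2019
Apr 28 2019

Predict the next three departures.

The gap pattern 1, 3, 3, 1, 3 repeats every 3 events.
These are the Wednesdays, Thursdays and Sundays of each week.
The following Wednesday is May 1 2019.
The following Thursday is May 2 2019.
The following Sunday is May 5 2019.

May 1 2019, May 2 2019, May 5 2019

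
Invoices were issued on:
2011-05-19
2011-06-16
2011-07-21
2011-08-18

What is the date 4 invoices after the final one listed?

These are Thursdays at 28- or 35-day spacing (28, 35, 28).
The pattern: 3rd Thursday of the month.
September 2011 — 3rd Thursday is 2011-09-15.
October 2011 — 3rd Thursday is 2011-10-20.
November 2011 — 3rd Thursday is 2011-11-17.
December 2011 — 3rd Thursday is 2011-12-15.

2011-12-15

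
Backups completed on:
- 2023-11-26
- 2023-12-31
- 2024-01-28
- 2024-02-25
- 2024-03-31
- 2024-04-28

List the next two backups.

2024-05-26, 2024-06-30

Every date is a Sunday; gaps 35, 28, 28, 35, 28 days.
Each is the last Sunday of its month (at least one falls on the 29th or later, ruling out '4th Sunday').
Last Sunday of May 2024: 2024-05-26.
June 2024 ends with Sunday 2024-06-30.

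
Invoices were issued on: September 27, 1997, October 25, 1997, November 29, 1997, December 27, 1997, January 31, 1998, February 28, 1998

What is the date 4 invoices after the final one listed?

June 27, 1998

Every date is a Saturday; gaps 28, 35, 28, 35, 28 days.
Each is the last Saturday of its month (at least one falls on the 29th or later, ruling out '4th Saturday').
Last Saturday of March 1998: March 28, 1998.
Last Saturday of April 1998: April 25, 1998.
May 1998 ends with Saturday May 30, 1998.
June 1998 ends with Saturday June 27, 1998.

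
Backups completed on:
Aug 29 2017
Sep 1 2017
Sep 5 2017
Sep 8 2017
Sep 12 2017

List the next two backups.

Every event lands on a Tuesday or Friday (gaps cycle 3, 4, 3, 4).
So the schedule is: every Tuesday and Friday.
Next Friday: Sep 15 2017.
Next Tuesday: Sep 19 2017.

Sep 15 2017, Sep 19 2017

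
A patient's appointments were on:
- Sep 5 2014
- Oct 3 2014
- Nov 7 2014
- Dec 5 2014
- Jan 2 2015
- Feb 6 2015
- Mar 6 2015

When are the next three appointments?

Apr 3 2015, May 1 2015, Jun 5 2015

These are Fridays at 28- or 35-day spacing (28, 35, 28, 28, 35, 28).
The pattern: 1st Friday of the month.
1st Friday of April 2015: Apr 3 2015.
1st Friday of May 2015: May 1 2015.
June 2015 — 1st Friday is Jun 5 2015.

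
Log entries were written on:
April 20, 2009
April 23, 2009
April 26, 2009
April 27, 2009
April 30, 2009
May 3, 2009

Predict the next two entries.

Every event lands on a Monday or Thursday or Sunday (gaps cycle 3, 3, 1, 3, 3).
So the schedule is: every Monday, Thursday and Sunday.
The following Monday is May 4, 2009.
The following Thursday is May 7, 2009.

May 4, 2009; May 7, 2009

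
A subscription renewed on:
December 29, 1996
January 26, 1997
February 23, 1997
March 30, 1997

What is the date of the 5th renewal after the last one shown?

Every date is a Sunday; gaps 28, 28, 35 days.
Each is the last Sunday of its month (at least one falls on the 29th or later, ruling out '4th Sunday').
April 1997 ends with Sunday April 27, 1997.
Last Sunday of May 1997: May 25, 1997.
Last Sunday of June 1997: June 29, 1997.
July 1997 ends with Sunday July 27, 1997.
August 1997 ends with Sunday August 31, 1997.

August 31, 1997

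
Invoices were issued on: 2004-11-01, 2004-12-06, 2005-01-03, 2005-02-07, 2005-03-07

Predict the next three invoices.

2005-04-04, 2005-05-02, 2005-06-06

All dates are Mondays, 35, 28, 35, 28 days apart.
Specifically, the 1st Monday of each month.
April 2005 — 1st Monday is 2005-04-04.
May 2005 — 1st Monday is 2005-05-02.
June 2005 — 1st Monday is 2005-06-06.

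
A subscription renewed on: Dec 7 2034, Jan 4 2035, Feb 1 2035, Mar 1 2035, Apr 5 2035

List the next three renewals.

These are Thursdays at 28- or 35-day spacing (28, 28, 28, 35).
The pattern: 1st Thursday of the month.
May 2035 — 1st Thursday is May 3 2035.
June 2035 — 1st Thursday is Jun 7 2035.
July 2035 — 1st Thursday is Jul 5 2035.

May 3 2035, Jun 7 2035, Jul 5 2035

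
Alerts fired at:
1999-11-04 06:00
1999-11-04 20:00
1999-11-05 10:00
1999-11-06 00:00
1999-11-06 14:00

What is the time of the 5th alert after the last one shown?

Spacing: 14, 14, 14, 14 h — constant 14 h.
1999-11-06 14:00 + 14 h = 1999-11-07 04:00.
1999-11-07 04:00 + 14 h = 1999-11-07 18:00.
1999-11-07 18:00 + 14 h = 1999-11-08 08:00.
1999-11-08 08:00 + 14 h = 1999-11-08 22:00.
1999-11-08 22:00 + 14 h = 1999-11-09 12:00.

1999-11-09 12:00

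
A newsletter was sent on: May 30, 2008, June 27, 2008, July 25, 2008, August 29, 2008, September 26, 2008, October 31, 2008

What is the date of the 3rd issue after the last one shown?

These are Fridays with 28, 28, 35, 28, 35-day gaps.
Each is the final Friday of its month — May 30, 2008 is past the 28th, so '4th Friday' doesn't fit.
November 2008 ends with Friday November 28, 2008.
December 2008 ends with Friday December 26, 2008.
Last Friday of January 2009: January 30, 2009.

January 30, 2009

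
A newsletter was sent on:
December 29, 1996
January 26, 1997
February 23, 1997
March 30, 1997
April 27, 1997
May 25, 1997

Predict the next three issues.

These are Sundays with 28, 28, 35, 28, 28-day gaps.
Each is the final Sunday of its month — December 29, 1996 is past the 28th, so '4th Sunday' doesn't fit.
Last Sunday of June 1997: June 29, 1997.
July 1997 ends with Sunday July 27, 1997.
Last Sunday of August 1997: August 31, 1997.

June 29, 1997; July 27, 1997; August 31, 1997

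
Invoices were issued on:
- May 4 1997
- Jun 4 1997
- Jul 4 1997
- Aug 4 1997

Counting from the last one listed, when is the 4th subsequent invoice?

Dec 4 1997

Gaps: 31, 30, 31 days — not constant. Every event is on the 4th of the month.
Pattern: the 4th of each month.
September 1997: Sep 4 1997.
Next: October 1997 → Oct 4 1997.
Next: November 1997 → Nov 4 1997.
Next: December 1997 → Dec 4 1997.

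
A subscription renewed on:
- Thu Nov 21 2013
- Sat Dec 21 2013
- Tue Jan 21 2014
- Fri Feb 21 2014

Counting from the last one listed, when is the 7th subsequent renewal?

Gaps: 30, 31, 31 days — not constant. Every event is on the 21st of the month.
Pattern: the 21st of each month.
Next: March 2014 → Fri Mar 21 2014.
Next: April 2014 → Mon Apr 21 2014.
Next: May 2014 → Wed May 21 2014.
Next: June 2014 → Sat Jun 21 2014.
Next: July 2014 → Mon Jul 21 2014.
August 2014: Thu Aug 21 2014.
September 2014: Sun Sep 21 2014.

Sun Sep 21 2014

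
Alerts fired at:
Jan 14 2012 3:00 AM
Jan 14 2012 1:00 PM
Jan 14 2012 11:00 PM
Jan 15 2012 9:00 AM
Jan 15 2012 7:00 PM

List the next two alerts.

Spacing: 10, 10, 10, 10 h — constant 10 h.
Jan 15 2012 7:00 PM + 10 h = Jan 16 2012 5:00 AM.
Jan 16 2012 5:00 AM + 10 h = Jan 16 2012 3:00 PM.

Jan 16 2012 5:00 AM, Jan 16 2012 3:00 PM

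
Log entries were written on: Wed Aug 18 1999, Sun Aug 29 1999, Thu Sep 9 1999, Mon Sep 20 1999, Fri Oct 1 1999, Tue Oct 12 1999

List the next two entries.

Sat Oct 23 1999, Wed Nov 3 1999

Gaps between consecutive events: 11, 11, 11, 11, 11 days — a constant 11-day interval.
Tue Oct 12 1999 + 11 days = Sat Oct 23 1999.
Sat Oct 23 1999 + 11 days = Wed Nov 3 1999.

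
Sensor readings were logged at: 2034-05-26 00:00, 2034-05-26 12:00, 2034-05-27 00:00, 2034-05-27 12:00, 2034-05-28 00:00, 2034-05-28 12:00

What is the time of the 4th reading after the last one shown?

2034-05-30 12:00

The interval is a steady 12 hours (12, 12, 12, 12, 12).
2034-05-28 12:00 + 12 h = 2034-05-29 00:00.
2034-05-29 00:00 + 12 h = 2034-05-29 12:00.
2034-05-29 12:00 + 12 h = 2034-05-30 00:00.
2034-05-30 00:00 + 12 h = 2034-05-30 12:00.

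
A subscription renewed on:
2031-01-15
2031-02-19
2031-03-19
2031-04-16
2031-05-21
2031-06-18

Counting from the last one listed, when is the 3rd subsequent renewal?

These are Wednesdays at 28- or 35-day spacing (35, 28, 28, 35, 28).
The pattern: 3rd Wednesday of the month.
July 2031 — 3rd Wednesday is 2031-07-16.
August 2031 — 3rd Wednesday is 2031-08-20.
September 2031 — 3rd Wednesday is 2031-09-17.

2031-09-17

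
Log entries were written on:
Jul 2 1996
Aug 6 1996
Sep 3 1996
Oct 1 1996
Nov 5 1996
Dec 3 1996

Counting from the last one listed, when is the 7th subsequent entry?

These are Tuesdays at 28- or 35-day spacing (35, 28, 28, 35, 28).
The pattern: 1st Tuesday of the month.
January 1997 — 1st Tuesday is Jan 7 1997.
February 1997 — 1st Tuesday is Feb 4 1997.
March 1997 — 1st Tuesday is Mar 4 1997.
1st Tuesday of April 1997: Apr 1 1997.
May 1997 — 1st Tuesday is May 6 1997.
1st Tuesday of June 1997: Jun 3 1997.
1st Tuesday of July 1997: Jul 1 1997.

Jul 1 1997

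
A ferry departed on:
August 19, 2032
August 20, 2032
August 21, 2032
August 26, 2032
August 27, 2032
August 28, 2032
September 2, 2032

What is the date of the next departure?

The gap pattern 1, 1, 5, 1, 1, 5 repeats every 3 events.
These are the Thursdays, Fridays and Saturdays of each week.
The following Friday is September 3, 2032.

September 3, 2032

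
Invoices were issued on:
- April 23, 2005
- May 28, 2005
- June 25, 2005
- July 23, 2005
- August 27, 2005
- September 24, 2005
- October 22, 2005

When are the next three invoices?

November 26, 2005; December 24, 2005; January 28, 2006

All dates are Saturdays, 35, 28, 28, 35, 28, 28 days apart.
Specifically, the 4th Saturday of each month.
November 2005 — 4th Saturday is November 26, 2005.
December 2005 — 4th Saturday is December 24, 2005.
January 2006 — 4th Saturday is January 28, 2006.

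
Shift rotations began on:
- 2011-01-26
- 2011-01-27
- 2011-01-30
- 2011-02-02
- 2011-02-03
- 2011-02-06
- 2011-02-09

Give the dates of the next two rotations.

2011-02-10, 2011-02-13

The gap pattern 1, 3, 3, 1, 3, 3 repeats every 3 events.
These are the Wednesdays, Thursdays and Sundays of each week.
Next Thursday: 2011-02-10.
Next Sunday: 2011-02-13.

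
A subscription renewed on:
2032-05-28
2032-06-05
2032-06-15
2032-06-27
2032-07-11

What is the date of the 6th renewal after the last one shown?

2032-11-14

Gaps: 8, 10, 12, 14 days — each gap is 2 larger than the previous one.
Next gap: 16 days. 2032-07-11 + 16 days = 2032-07-27.
Next gap: 18 days. 2032-07-27 + 18 days = 2032-08-14.
Next gap: 20 days. 2032-08-14 + 20 days = 2032-09-03.
Next gap: 22 days. 2032-09-03 + 22 days = 2032-09-25.
Next gap: 24 days. 2032-09-25 + 24 days = 2032-10-19.
Next gap: 26 days. 2032-10-19 + 26 days = 2032-11-14.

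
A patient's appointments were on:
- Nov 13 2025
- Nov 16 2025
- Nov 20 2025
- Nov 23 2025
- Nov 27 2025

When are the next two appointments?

Gaps: 3, 4, 3, 4 days — not constant, but cyclic with period 2.
The events fall on every Thursday and Sunday.
The following Sunday is Nov 30 2025.
Next Thursday: Dec 4 2025.

Nov 30 2025, Dec 4 2025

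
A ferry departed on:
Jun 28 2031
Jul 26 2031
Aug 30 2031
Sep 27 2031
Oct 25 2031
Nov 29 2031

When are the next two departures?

These are Saturdays with 28, 35, 28, 28, 35-day gaps.
Each is the final Saturday of its month — Aug 30 2031 is past the 28th, so '4th Saturday' doesn't fit.
Last Saturday of December 2031: Dec 27 2031.
January 2032 ends with Saturday Jan 31 2032.

Dec 27 2031, Jan 31 2032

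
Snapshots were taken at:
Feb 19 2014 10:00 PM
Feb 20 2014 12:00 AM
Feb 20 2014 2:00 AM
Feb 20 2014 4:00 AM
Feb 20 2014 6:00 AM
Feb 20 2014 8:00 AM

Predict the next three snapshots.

The interval is a steady 2 hours (2, 2, 2, 2, 2).
Feb 20 2014 8:00 AM + 2 h = Feb 20 2014 10:00 AM.
Feb 20 2014 10:00 AM + 2 h = Feb 20 2014 12:00 PM.
Feb 20 2014 12:00 PM + 2 h = Feb 20 2014 2:00 PM.

Feb 20 2014 10:00 AM, Feb 20 2014 12:00 PM, Feb 20 2014 2:00 PM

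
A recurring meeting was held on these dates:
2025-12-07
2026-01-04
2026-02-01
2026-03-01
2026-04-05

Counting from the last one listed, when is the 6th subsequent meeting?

2026-10-04

All dates are Sundays, 28, 28, 28, 35 days apart.
Specifically, the 1st Sunday of each month.
May 2026 — 1st Sunday is 2026-05-03.
1st Sunday of June 2026: 2026-06-07.
1st Sunday of July 2026: 2026-07-05.
1st Sunday of August 2026: 2026-08-02.
September 2026 — 1st Sunday is 2026-09-06.
October 2026 — 1st Sunday is 2026-10-04.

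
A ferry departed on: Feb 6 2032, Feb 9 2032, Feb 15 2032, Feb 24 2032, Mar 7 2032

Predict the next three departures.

Mar 22 2032, Apr 9 2032, Apr 30 2032

Gaps: 3, 6, 9, 12 days — each gap is 3 larger than the previous one.
Next gap: 15 days. Mar 7 2032 + 15 days = Mar 22 2032.
Next gap: 18 days. Mar 22 2032 + 18 days = Apr 9 2032.
Next gap: 21 days. Apr 9 2032 + 21 days = Apr 30 2032.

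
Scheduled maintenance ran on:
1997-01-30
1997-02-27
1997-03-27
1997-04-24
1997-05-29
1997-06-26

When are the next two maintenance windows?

These are Thursdays with 28, 28, 28, 35, 28-day gaps.
Each is the final Thursday of its month — 1997-01-30 is past the 28th, so '4th Thursday' doesn't fit.
July 1997 ends with Thursday 1997-07-31.
Last Thursday of August 1997: 1997-08-28.

1997-07-31, 1997-08-28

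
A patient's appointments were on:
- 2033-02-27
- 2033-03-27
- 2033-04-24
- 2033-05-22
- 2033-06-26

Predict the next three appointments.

All dates are Sundays, 28, 28, 28, 35 days apart.
Specifically, the 4th Sunday of each month.
July 2033 — 4th Sunday is 2033-07-24.
4th Sunday of August 2033: 2033-08-28.
4th Sunday of September 2033: 2033-09-25.

2033-07-24, 2033-08-28, 2033-09-25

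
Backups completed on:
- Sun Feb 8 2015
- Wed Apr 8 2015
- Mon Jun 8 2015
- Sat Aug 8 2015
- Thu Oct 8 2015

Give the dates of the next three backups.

Tue Dec 8 2015, Mon Feb 8 2016, Fri Apr 8 2016

The day-of-month is always 8 (59, 61, 61, 61 days between events).
So this recurs on the 8th of every 2 months.
December 2015: Tue Dec 8 2015.
February 2016: Mon Feb 8 2016.
April 2016: Fri Apr 8 2016.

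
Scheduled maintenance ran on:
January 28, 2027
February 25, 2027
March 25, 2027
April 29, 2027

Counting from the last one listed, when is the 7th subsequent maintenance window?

November 25, 2027

Every date is a Thursday; gaps 28, 28, 35 days.
Each is the last Thursday of its month (at least one falls on the 29th or later, ruling out '4th Thursday').
Last Thursday of May 2027: May 27, 2027.
Last Thursday of June 2027: June 24, 2027.
Last Thursday of July 2027: July 29, 2027.
August 2027 ends with Thursday August 26, 2027.
Last Thursday of September 2027: September 30, 2027.
October 2027 ends with Thursday October 28, 2027.
Last Thursday of November 2027: November 25, 2027.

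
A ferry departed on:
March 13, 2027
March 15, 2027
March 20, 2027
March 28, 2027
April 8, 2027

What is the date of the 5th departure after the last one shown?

July 17, 2027

Gaps: 2, 5, 8, 11 days — each gap is 3 larger than the previous one.
Next gap: 14 days. April 8, 2027 + 14 days = April 22, 2027.
Next gap: 17 days. April 22, 2027 + 17 days = May 9, 2027.
Next gap: 20 days. May 9, 2027 + 20 days = May 29, 2027.
Next gap: 23 days. May 29, 2027 + 23 days = June 21, 2027.
Next gap: 26 days. June 21, 2027 + 26 days = July 17, 2027.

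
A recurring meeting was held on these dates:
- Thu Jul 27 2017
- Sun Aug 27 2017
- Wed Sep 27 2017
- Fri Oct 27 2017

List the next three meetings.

Gaps: 31, 31, 30 days — not constant. Every event is on the 27th of the month.
Pattern: the 27th of each month.
November 2017: Mon Nov 27 2017.
Next: December 2017 → Wed Dec 27 2017.
January 2018: Sat Jan 27 2018.

Mon Nov 27 2017, Wed Dec 27 2017, Sat Jan 27 2018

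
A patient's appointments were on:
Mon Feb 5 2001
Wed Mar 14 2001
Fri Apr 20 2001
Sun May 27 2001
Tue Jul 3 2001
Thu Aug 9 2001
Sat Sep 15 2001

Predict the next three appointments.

Mon Oct 22 2001, Wed Nov 28 2001, Fri Jan 4 2002

Every event comes 37 days after the last (37, 37, 37, 37, 37, 37).
Sat Sep 15 2001 + 37 days = Mon Oct 22 2001.
Mon Oct 22 2001 + 37 days = Wed Nov 28 2001.
Wed Nov 28 2001 + 37 days = Fri Jan 4 2002.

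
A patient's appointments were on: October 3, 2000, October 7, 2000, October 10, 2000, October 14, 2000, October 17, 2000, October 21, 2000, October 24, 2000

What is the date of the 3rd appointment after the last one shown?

November 4, 2000

Every event lands on a Tuesday or Saturday (gaps cycle 4, 3, 4, 3, 4, 3).
So the schedule is: every Tuesday and Saturday.
Next Saturday: October 28, 2000.
Next Tuesday: October 31, 2000.
The following Saturday is November 4, 2000.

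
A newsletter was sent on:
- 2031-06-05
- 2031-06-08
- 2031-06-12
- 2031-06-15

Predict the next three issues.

Gaps: 3, 4, 3 days — not constant, but cyclic with period 2.
The events fall on every Thursday and Sunday.
Next Thursday: 2031-06-19.
Next Sunday: 2031-06-22.
Next Thursday: 2031-06-26.

2031-06-19, 2031-06-22, 2031-06-26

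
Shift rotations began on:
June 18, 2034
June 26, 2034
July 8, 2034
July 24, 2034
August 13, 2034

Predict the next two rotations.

September 6, 2034; October 4, 2034

The spacing grows by 4 each time: 8, 12, 16, 20 days.
Next gap: 24 days. August 13, 2034 + 24 days = September 6, 2034.
Next gap: 28 days. September 6, 2034 + 28 days = October 4, 2034.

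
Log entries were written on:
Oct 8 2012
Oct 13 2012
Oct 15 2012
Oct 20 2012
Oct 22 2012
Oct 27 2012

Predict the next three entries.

Gaps: 5, 2, 5, 2, 5 days — not constant, but cyclic with period 2.
The events fall on every Monday and Saturday.
The following Monday is Oct 29 2012.
Next Saturday: Nov 3 2012.
The following Monday is Nov 5 2012.

Oct 29 2012, Nov 3 2012, Nov 5 2012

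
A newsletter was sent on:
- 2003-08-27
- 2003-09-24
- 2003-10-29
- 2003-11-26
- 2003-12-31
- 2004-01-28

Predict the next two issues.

2004-02-25, 2004-03-31

These are Wednesdays with 28, 35, 28, 35, 28-day gaps.
Each is the final Wednesday of its month — 2003-10-29 is past the 28th, so '4th Wednesday' doesn't fit.
February 2004 ends with Wednesday 2004-02-25.
March 2004 ends with Wednesday 2004-03-31.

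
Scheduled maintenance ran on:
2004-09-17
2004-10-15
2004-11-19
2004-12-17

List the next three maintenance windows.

All dates are Fridays, 28, 35, 28 days apart.
Specifically, the 3rd Friday of each month.
January 2005 — 3rd Friday is 2005-01-21.
3rd Friday of February 2005: 2005-02-18.
March 2005 — 3rd Friday is 2005-03-18.

2005-01-21, 2005-02-18, 2005-03-18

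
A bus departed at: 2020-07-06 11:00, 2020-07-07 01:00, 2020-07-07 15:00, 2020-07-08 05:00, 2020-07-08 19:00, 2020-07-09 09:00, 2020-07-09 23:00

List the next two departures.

The interval is a steady 14 hours (14, 14, 14, 14, 14, 14).
2020-07-09 23:00 + 14 h = 2020-07-10 13:00.
2020-07-10 13:00 + 14 h = 2020-07-11 03:00.

2020-07-10 13:00, 2020-07-11 03:00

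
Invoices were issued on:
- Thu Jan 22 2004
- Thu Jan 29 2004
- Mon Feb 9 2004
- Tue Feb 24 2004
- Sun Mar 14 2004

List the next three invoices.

Tue Apr 6 2004, Mon May 3 2004, Thu Jun 3 2004

Intervals are 7, 11, 15, 19 days — an arithmetic progression with common difference 4.
Next gap: 23 days. Sun Mar 14 2004 + 23 days = Tue Apr 6 2004.
Next gap: 27 days. Tue Apr 6 2004 + 27 days = Mon May 3 2004.
Next gap: 31 days. Mon May 3 2004 + 31 days = Thu Jun 3 2004.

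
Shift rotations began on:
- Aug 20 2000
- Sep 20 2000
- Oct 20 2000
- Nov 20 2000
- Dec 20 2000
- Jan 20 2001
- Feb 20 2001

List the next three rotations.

Mar 20 2001, Apr 20 2001, May 20 2001

Each date is the 20th; the gaps (31, 30, 31, 30, 31, 31) track the month lengths.
The rule is the 20th of each month.
Next: March 2001 → Mar 20 2001.
April 2001: Apr 20 2001.
May 2001: May 20 2001.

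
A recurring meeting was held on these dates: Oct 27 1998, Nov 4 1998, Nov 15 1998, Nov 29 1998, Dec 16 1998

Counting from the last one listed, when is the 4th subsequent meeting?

Mar 24 1999

The spacing grows by 3 each time: 8, 11, 14, 17 days.
Next gap: 20 days. Dec 16 1998 + 20 days = Jan 5 1999.
Next gap: 23 days. Jan 5 1999 + 23 days = Jan 28 1999.
Next gap: 26 days. Jan 28 1999 + 26 days = Feb 23 1999.
Next gap: 29 days. Feb 23 1999 + 29 days = Mar 24 1999.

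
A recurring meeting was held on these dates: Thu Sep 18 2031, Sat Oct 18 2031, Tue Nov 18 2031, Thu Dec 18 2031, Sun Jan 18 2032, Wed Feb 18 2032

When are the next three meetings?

The day-of-month is always 18 (30, 31, 30, 31, 31 days between events).
So this recurs on the 18th of each month.
Next: March 2032 → Thu Mar 18 2032.
Next: April 2032 → Sun Apr 18 2032.
May 2032: Tue May 18 2032.

Thu Mar 18 2032, Sun Apr 18 2032, Tue May 18 2032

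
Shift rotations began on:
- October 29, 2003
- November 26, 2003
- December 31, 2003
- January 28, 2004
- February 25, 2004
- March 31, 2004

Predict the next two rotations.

These are Wednesdays with 28, 35, 28, 28, 35-day gaps.
Each is the final Wednesday of its month — October 29, 2003 is past the 28th, so '4th Wednesday' doesn't fit.
Last Wednesday of April 2004: April 28, 2004.
May 2004 ends with Wednesday May 26, 2004.

April 28, 2004; May 26, 2004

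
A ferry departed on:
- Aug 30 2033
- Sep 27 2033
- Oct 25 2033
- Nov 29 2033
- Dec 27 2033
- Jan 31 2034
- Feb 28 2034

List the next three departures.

Mar 28 2034, Apr 25 2034, May 30 2034

These are Tuesdays with 28, 28, 35, 28, 35, 28-day gaps.
Each is the final Tuesday of its month — Aug 30 2033 is past the 28th, so '4th Tuesday' doesn't fit.
Last Tuesday of March 2034: Mar 28 2034.
Last Tuesday of April 2034: Apr 25 2034.
May 2034 ends with Tuesday May 30 2034.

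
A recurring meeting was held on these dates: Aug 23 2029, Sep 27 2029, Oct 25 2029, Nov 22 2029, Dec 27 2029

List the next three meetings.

Jan 24 2030, Feb 28 2030, Mar 28 2030

These are Thursdays at 28- or 35-day spacing (35, 28, 28, 35).
The pattern: 4th Thursday of the month.
January 2030 — 4th Thursday is Jan 24 2030.
4th Thursday of February 2030: Feb 28 2030.
4th Thursday of March 2030: Mar 28 2030.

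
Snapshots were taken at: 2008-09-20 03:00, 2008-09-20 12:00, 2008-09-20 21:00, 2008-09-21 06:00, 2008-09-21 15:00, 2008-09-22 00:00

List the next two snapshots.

The interval is a steady 9 hours (9, 9, 9, 9, 9).
2008-09-22 00:00 + 9 h = 2008-09-22 09:00.
2008-09-22 09:00 + 9 h = 2008-09-22 18:00.

2008-09-22 09:00, 2008-09-22 18:00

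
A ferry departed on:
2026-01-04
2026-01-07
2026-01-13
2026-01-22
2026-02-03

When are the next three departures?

2026-02-18, 2026-03-08, 2026-03-29

Intervals are 3, 6, 9, 12 days — an arithmetic progression with common difference 3.
Next gap: 15 days. 2026-02-03 + 15 days = 2026-02-18.
Next gap: 18 days. 2026-02-18 + 18 days = 2026-03-08.
Next gap: 21 days. 2026-03-08 + 21 days = 2026-03-29.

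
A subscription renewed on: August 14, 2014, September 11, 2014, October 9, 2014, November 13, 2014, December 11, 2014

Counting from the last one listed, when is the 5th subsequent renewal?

Gaps: 28, 28, 35, 28 days — a mix of 28 and 35. Every date is a Thursday.
Each is the 2nd Thursday of its month.
2nd Thursday of January 2015: January 8, 2015.
February 2015 — 2nd Thursday is February 12, 2015.
2nd Thursday of March 2015: March 12, 2015.
April 2015 — 2nd Thursday is April 9, 2015.
2nd Thursday of May 2015: May 14, 2015.

May 14, 2015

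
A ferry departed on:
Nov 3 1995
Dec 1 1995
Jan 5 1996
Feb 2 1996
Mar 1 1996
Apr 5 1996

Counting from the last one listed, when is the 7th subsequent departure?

Nov 1 1996

All dates are Fridays, 28, 35, 28, 28, 35 days apart.
Specifically, the 1st Friday of each month.
May 1996 — 1st Friday is May 3 1996.
June 1996 — 1st Friday is Jun 7 1996.
1st Friday of July 1996: Jul 5 1996.
August 1996 — 1st Friday is Aug 2 1996.
1st Friday of September 1996: Sep 6 1996.
1st Friday of October 1996: Oct 4 1996.
November 1996 — 1st Friday is Nov 1 1996.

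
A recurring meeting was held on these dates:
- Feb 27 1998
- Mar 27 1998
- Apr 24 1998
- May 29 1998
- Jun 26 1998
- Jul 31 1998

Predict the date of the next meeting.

Aug 28 1998

These are Fridays with 28, 28, 35, 28, 35-day gaps.
Each is the final Friday of its month — May 29 1998 is past the 28th, so '4th Friday' doesn't fit.
August 1998 ends with Friday Aug 28 1998.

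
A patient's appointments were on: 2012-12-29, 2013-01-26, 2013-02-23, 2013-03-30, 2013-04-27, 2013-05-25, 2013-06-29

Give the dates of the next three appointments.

2013-07-27, 2013-08-31, 2013-09-28

All Saturdays; the gaps (28, 28, 35, 28, 28, 35) vary with month length.
This is the last Saturday of each month.
Last Saturday of July 2013: 2013-07-27.
Last Saturday of August 2013: 2013-08-31.
September 2013 ends with Saturday 2013-09-28.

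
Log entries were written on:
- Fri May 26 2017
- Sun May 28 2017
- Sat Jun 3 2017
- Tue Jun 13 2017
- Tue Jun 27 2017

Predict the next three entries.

Sat Jul 15 2017, Sun Aug 6 2017, Fri Sep 1 2017

Gaps: 2, 6, 10, 14 days — each gap is 4 larger than the previous one.
Next gap: 18 days. Tue Jun 27 2017 + 18 days = Sat Jul 15 2017.
Next gap: 22 days. Sat Jul 15 2017 + 22 days = Sun Aug 6 2017.
Next gap: 26 days. Sun Aug 6 2017 + 26 days = Fri Sep 1 2017.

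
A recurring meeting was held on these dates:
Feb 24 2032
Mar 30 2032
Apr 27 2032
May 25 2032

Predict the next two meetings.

Jun 29 2032, Jul 27 2032

All Tuesdays; the gaps (35, 28, 28) vary with month length.
This is the last Tuesday of each month.
June 2032 ends with Tuesday Jun 29 2032.
Last Tuesday of July 2032: Jul 27 2032.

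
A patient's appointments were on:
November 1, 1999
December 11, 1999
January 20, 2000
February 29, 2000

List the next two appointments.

Gaps between consecutive events: 40, 40, 40 days — a constant 40-day interval.
February 29, 2000 + 40 days = April 9, 2000.
April 9, 2000 + 40 days = May 19, 2000.

April 9, 2000; May 19, 2000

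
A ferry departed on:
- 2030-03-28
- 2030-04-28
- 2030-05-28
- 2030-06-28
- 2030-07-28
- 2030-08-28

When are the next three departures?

2030-09-28, 2030-10-28, 2030-11-28

The day-of-month is always 28 (31, 30, 31, 30, 31 days between events).
So this recurs on the 28th of each month.
Next: September 2030 → 2030-09-28.
October 2030: 2030-10-28.
Next: November 2030 → 2030-11-28.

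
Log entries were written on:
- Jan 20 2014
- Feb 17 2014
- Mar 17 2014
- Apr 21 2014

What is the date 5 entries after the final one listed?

Sep 15 2014

All dates are Mondays, 28, 28, 35 days apart.
Specifically, the 3rd Monday of each month.
May 2014 — 3rd Monday is May 19 2014.
3rd Monday of June 2014: Jun 16 2014.
July 2014 — 3rd Monday is Jul 21 2014.
3rd Monday of August 2014: Aug 18 2014.
3rd Monday of September 2014: Sep 15 2014.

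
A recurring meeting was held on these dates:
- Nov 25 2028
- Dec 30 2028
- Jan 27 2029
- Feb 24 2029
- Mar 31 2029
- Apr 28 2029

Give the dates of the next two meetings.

May 26 2029, Jun 30 2029

Every date is a Saturday; gaps 35, 28, 28, 35, 28 days.
Each is the last Saturday of its month (at least one falls on the 29th or later, ruling out '4th Saturday').
May 2029 ends with Saturday May 26 2029.
Last Saturday of June 2029: Jun 30 2029.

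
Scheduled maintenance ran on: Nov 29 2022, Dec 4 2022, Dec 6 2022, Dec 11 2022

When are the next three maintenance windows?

Gaps: 5, 2, 5 days — not constant, but cyclic with period 2.
The events fall on every Tuesday and Sunday.
The following Tuesday is Dec 13 2022.
Next Sunday: Dec 18 2022.
Next Tuesday: Dec 20 2022.

Dec 13 2022, Dec 18 2022, Dec 20 2022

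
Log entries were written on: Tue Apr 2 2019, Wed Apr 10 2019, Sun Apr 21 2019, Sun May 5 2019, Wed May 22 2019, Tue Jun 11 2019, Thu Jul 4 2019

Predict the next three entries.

Intervals are 8, 11, 14, 17, 20, 23 days — an arithmetic progression with common difference 3.
Next gap: 26 days. Thu Jul 4 2019 + 26 days = Tue Jul 30 2019.
Next gap: 29 days. Tue Jul 30 2019 + 29 days = Wed Aug 28 2019.
Next gap: 32 days. Wed Aug 28 2019 + 32 days = Sun Sep 29 2019.

Tue Jul 30 2019, Wed Aug 28 2019, Sun Sep 29 2019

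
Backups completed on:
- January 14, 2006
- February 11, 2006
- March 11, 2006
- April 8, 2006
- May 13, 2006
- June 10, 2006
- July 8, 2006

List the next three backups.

All dates are Saturdays, 28, 28, 28, 35, 28, 28 days apart.
Specifically, the 2nd Saturday of each month.
August 2006 — 2nd Saturday is August 12, 2006.
September 2006 — 2nd Saturday is September 9, 2006.
October 2006 — 2nd Saturday is October 14, 2006.

August 12, 2006; September 9, 2006; October 14, 2006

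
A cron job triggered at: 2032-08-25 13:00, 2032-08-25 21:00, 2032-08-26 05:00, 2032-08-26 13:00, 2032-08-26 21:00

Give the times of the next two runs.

The interval is a steady 8 hours (8, 8, 8, 8).
2032-08-26 21:00 + 8 h = 2032-08-27 05:00.
2032-08-27 05:00 + 8 h = 2032-08-27 13:00.

2032-08-27 05:00, 2032-08-27 13:00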